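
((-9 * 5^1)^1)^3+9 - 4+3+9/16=-1457863/16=-91116.44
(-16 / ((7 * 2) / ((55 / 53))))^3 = -1.67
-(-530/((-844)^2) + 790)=-281372455/356168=-790.00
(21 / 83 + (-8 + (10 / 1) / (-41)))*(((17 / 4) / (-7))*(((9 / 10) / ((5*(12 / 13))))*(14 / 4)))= 18028959 / 5444800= 3.31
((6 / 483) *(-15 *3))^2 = 8100 / 25921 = 0.31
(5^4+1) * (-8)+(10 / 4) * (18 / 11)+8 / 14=-385257 / 77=-5003.34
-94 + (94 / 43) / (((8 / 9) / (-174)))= -521.92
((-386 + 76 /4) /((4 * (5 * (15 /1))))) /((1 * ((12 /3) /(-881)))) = 323327 /1200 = 269.44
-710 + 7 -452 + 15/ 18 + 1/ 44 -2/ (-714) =-6043083/ 5236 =-1154.14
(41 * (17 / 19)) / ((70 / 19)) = 697 / 70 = 9.96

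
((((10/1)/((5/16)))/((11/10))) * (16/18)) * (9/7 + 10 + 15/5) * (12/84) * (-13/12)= -832000/14553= -57.17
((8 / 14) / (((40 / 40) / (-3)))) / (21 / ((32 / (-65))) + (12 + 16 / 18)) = 3456 / 60011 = 0.06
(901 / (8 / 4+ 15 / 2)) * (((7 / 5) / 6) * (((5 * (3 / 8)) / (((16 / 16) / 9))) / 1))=56763 / 152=373.44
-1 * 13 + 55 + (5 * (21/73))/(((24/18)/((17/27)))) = 37387/876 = 42.68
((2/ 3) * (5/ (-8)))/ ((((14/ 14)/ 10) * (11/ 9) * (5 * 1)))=-0.68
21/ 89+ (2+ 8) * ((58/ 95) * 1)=10723/ 1691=6.34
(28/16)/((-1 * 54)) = -7/216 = -0.03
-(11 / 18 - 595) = 10699 / 18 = 594.39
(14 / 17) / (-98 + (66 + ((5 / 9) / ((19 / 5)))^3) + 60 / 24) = -140005908 / 5014680383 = -0.03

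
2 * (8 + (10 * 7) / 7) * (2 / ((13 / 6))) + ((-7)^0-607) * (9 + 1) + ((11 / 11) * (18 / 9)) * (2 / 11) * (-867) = -906912 / 143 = -6342.04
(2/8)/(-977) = -1/3908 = -0.00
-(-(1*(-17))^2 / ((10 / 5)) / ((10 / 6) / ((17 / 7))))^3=3201872665419 / 343000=9334905.73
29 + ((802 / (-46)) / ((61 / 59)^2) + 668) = 58255470 / 85583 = 680.69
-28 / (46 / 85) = -1190 / 23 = -51.74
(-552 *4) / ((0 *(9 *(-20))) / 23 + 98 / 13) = -14352 / 49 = -292.90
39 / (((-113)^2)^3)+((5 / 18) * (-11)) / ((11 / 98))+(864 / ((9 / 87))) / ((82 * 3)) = 5169486201742538 / 768240196712721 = 6.73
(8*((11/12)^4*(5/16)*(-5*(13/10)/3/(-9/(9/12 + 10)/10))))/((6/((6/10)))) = 40921595/8957952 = 4.57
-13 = -13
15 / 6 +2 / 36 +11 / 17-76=-11138 / 153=-72.80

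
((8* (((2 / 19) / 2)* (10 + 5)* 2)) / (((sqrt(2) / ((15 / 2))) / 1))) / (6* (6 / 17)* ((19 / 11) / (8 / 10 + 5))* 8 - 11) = -4880700* sqrt(2) / 613567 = -11.25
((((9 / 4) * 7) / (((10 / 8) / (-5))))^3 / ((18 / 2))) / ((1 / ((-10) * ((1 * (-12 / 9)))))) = -370440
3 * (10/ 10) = 3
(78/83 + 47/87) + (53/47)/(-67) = 33270650/22738929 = 1.46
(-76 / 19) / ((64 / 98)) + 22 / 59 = -2715 / 472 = -5.75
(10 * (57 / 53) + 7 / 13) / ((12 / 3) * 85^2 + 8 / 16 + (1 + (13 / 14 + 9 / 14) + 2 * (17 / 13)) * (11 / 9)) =980406 / 2509518359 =0.00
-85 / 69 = -1.23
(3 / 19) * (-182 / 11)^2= 99372 / 2299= 43.22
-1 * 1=-1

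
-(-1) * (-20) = -20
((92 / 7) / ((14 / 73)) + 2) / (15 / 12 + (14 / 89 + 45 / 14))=15.26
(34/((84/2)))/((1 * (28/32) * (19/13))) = 1768/2793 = 0.63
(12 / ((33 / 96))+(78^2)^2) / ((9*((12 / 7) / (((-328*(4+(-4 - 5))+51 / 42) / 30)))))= 1443742775 / 11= 131249343.18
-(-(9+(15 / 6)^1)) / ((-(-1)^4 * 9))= -1.28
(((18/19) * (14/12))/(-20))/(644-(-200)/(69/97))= -0.00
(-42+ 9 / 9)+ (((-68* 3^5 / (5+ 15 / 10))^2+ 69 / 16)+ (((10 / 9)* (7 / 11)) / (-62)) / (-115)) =1233481401551935 / 190867248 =6462509.49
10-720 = -710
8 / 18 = 4 / 9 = 0.44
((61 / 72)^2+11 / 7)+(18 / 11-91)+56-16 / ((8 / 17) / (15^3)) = -45816931915 / 399168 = -114781.07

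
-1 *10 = -10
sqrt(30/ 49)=sqrt(30)/ 7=0.78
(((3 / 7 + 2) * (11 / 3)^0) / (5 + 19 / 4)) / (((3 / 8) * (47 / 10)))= 5440 / 38493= 0.14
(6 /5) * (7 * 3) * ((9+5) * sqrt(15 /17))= 1764 * sqrt(255) /85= 331.40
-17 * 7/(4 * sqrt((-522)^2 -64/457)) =-119 * sqrt(14226995417)/249050248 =-0.06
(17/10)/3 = 17/30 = 0.57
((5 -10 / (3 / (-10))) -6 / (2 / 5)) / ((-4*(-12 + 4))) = 35 / 48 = 0.73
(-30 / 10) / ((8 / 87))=-261 / 8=-32.62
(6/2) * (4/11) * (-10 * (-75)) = 9000/11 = 818.18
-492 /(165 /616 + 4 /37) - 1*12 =-25092 /19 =-1320.63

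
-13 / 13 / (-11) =0.09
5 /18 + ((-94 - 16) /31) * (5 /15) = -505 /558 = -0.91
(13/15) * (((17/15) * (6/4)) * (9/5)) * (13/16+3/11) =126633/44000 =2.88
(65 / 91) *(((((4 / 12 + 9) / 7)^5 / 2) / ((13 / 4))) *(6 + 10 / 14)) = 3.11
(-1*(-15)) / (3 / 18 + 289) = 18 / 347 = 0.05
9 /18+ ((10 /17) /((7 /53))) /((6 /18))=3299 /238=13.86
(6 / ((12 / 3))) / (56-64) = -3 / 16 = -0.19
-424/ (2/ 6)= -1272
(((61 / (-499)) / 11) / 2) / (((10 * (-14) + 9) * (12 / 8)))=0.00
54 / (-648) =-1 / 12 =-0.08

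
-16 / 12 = -4 / 3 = -1.33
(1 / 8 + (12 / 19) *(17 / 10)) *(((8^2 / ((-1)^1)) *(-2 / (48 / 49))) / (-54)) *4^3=-1428448 / 7695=-185.63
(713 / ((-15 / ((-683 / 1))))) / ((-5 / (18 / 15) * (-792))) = 486979 / 49500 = 9.84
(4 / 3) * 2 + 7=29 / 3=9.67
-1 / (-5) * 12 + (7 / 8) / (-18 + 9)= 829 / 360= 2.30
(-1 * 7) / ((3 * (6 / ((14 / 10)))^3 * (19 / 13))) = -0.02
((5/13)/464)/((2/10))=25/6032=0.00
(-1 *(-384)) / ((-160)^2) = 0.02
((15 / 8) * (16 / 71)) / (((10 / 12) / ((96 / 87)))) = 1152 / 2059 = 0.56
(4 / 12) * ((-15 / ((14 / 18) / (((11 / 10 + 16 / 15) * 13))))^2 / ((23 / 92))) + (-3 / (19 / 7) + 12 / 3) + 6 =366303106 / 931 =393451.24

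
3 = 3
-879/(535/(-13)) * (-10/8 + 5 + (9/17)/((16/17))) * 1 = 92.11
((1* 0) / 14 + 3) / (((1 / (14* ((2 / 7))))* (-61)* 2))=-6 / 61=-0.10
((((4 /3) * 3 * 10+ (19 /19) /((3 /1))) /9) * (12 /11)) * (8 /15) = 352 /135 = 2.61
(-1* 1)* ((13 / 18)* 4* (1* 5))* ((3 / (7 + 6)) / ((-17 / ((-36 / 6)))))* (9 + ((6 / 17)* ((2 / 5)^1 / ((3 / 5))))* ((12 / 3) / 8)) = -3100 / 289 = -10.73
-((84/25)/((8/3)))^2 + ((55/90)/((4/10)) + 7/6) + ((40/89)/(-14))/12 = 3869423/3504375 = 1.10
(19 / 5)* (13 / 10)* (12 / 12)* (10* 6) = 1482 / 5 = 296.40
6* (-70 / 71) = -420 / 71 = -5.92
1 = 1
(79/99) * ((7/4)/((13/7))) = 0.75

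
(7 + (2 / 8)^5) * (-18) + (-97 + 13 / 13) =-113673 / 512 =-222.02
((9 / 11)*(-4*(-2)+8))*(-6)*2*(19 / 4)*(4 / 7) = -32832 / 77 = -426.39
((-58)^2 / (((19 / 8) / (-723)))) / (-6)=3242896 / 19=170678.74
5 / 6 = 0.83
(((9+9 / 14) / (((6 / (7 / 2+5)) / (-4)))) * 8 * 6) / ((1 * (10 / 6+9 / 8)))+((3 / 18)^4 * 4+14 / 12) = -142589609 / 151956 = -938.36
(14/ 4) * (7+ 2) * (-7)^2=3087/ 2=1543.50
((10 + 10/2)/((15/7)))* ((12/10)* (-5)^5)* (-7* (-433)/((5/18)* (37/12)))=-92896054.05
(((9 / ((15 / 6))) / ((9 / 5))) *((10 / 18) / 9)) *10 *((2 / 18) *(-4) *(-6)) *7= 23.05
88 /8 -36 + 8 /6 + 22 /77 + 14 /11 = -5107 /231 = -22.11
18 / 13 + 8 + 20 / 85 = 2126 / 221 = 9.62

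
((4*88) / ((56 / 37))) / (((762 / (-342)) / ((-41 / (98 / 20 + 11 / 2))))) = 4755795 / 11557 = 411.51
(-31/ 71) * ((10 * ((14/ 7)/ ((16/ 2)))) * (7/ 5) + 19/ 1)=-1395/ 142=-9.82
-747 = -747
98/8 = 49/4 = 12.25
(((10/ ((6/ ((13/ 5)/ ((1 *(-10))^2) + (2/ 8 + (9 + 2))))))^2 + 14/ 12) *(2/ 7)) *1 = 7973011/ 78750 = 101.24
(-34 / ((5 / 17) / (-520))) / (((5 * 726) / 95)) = 571064 / 363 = 1573.18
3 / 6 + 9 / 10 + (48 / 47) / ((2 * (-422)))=69359 / 49585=1.40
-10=-10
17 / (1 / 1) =17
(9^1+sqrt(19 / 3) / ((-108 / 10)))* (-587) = -5283+2935* sqrt(57) / 162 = -5146.22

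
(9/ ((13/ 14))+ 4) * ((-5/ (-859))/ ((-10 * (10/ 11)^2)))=-10769/ 1116700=-0.01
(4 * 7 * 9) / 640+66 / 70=1497 / 1120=1.34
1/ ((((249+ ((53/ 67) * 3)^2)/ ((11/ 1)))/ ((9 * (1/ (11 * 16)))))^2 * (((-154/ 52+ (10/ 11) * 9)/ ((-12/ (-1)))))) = 77803478181/ 6935721619732096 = 0.00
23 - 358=-335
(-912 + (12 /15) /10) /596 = -11399 /7450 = -1.53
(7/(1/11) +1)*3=234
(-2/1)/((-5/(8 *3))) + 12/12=53/5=10.60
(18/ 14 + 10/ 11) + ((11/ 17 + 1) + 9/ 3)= 8956/ 1309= 6.84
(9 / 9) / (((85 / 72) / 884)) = 748.80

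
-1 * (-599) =599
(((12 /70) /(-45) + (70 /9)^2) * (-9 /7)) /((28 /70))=-428723 /2205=-194.43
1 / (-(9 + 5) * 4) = -1 / 56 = -0.02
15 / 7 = 2.14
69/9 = 23/3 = 7.67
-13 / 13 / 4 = -1 / 4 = -0.25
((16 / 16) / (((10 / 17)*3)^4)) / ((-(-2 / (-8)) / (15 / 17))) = -0.36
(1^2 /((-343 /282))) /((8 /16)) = -564 /343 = -1.64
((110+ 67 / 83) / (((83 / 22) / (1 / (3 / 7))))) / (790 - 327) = 1416338 / 9568821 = 0.15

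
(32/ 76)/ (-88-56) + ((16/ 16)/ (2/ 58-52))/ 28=-26057/ 7215516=-0.00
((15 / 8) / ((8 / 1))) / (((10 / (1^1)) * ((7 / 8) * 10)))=0.00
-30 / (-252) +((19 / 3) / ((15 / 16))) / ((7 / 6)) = 1241 / 210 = 5.91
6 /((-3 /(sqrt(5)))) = -2*sqrt(5) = -4.47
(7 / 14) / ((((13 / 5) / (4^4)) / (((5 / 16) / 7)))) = 200 / 91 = 2.20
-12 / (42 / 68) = -136 / 7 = -19.43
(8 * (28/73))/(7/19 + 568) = 0.01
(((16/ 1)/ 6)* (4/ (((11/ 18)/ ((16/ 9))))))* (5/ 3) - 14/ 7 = 4922/ 99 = 49.72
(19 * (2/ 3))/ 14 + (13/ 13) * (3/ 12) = 97/ 84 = 1.15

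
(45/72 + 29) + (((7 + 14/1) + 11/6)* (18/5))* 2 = 7761/40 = 194.02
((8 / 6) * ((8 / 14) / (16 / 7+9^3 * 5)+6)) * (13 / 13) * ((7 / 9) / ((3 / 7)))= 30025240 / 2068011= 14.52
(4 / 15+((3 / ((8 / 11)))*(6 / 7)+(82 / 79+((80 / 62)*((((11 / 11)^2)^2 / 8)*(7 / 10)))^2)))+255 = 259.85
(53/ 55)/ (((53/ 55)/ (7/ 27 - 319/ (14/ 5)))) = -113.67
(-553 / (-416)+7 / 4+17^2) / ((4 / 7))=511.14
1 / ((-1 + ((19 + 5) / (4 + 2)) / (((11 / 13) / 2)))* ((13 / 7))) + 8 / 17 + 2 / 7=117973 / 143871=0.82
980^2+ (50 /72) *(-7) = 34574225 /36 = 960395.14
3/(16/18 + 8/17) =459/208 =2.21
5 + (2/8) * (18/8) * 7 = 143/16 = 8.94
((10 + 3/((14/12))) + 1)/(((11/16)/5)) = 98.70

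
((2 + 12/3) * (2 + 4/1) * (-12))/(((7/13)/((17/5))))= -95472/35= -2727.77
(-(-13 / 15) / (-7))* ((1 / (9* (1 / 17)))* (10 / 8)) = -221 / 756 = -0.29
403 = 403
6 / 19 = 0.32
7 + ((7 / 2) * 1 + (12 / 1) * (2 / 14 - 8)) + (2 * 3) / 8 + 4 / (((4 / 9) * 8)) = -4587 / 56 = -81.91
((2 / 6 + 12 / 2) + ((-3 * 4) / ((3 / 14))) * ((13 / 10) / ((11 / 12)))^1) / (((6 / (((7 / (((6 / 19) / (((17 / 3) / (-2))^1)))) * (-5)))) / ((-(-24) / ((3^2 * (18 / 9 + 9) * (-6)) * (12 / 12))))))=27265399 / 176418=154.55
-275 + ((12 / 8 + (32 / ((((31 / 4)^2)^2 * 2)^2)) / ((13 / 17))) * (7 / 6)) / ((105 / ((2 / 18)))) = -4939485180571265509 / 17961885248507460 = -275.00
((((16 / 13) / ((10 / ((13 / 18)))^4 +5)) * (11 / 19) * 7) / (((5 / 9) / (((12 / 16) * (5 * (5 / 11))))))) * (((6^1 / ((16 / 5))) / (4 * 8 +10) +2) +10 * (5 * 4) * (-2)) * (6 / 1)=-0.99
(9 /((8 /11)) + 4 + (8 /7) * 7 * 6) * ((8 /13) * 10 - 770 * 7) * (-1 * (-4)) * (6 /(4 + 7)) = -108134550 /143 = -756185.66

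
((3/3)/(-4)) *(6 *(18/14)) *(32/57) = -144/133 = -1.08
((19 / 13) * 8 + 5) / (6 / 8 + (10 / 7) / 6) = 18228 / 1079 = 16.89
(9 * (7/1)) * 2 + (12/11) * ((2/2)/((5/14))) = 7098/55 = 129.05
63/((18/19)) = 133/2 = 66.50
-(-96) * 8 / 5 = 768 / 5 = 153.60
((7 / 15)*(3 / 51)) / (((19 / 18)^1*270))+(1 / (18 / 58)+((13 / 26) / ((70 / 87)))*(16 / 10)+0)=2145092 / 508725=4.22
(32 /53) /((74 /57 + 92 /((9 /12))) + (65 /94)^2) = 16116864 /3321828053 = 0.00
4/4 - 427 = -426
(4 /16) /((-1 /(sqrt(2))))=-sqrt(2) /4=-0.35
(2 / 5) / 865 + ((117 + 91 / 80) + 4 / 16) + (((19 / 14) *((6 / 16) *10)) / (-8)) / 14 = 3210206599 / 27126400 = 118.34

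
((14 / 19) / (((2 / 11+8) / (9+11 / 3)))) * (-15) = -154 / 9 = -17.11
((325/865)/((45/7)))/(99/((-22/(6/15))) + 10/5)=455/1557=0.29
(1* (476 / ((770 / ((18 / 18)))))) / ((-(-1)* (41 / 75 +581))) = 255 / 239888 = 0.00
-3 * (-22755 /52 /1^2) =68265 /52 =1312.79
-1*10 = -10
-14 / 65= -0.22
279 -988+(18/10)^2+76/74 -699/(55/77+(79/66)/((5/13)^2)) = -784.11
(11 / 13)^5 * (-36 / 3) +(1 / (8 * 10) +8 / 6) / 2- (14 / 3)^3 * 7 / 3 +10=-1114776383507 / 4811957280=-231.67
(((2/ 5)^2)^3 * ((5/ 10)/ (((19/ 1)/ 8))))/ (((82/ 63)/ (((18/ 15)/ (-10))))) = -0.00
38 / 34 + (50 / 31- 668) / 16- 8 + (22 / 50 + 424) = 39620751 / 105400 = 375.91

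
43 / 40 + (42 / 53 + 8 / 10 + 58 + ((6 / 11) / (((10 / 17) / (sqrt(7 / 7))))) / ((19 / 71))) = 28415839 / 443080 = 64.13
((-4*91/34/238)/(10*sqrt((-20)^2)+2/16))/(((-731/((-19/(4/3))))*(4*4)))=-741/2705805272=-0.00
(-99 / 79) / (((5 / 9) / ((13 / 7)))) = -11583 / 2765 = -4.19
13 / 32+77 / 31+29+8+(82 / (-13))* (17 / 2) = -177001 / 12896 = -13.73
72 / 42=12 / 7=1.71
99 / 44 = 9 / 4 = 2.25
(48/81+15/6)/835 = 1/270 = 0.00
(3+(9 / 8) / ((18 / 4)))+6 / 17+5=585 / 68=8.60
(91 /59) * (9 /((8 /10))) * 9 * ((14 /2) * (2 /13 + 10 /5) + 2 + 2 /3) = 163485 /59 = 2770.93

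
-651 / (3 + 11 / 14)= -9114 / 53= -171.96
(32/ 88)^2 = 16/ 121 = 0.13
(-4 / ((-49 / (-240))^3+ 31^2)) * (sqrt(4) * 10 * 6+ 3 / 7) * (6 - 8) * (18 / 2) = 839061504000 / 92994871543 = 9.02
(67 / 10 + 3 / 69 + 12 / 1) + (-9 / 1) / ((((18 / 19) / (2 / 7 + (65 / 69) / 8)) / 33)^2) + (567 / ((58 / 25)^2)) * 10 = -177170566193501 / 251130942720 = -705.49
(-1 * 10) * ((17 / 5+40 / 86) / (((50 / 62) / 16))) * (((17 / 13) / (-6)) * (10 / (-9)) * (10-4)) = -9342656 / 8385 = -1114.21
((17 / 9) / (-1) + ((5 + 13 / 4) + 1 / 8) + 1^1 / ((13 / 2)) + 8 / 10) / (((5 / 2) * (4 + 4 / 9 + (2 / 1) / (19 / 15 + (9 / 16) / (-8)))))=79979243 / 164372000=0.49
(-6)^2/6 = 6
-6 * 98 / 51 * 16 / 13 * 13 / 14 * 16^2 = -3373.18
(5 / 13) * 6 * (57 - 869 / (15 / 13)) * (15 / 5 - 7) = 83536 / 13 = 6425.85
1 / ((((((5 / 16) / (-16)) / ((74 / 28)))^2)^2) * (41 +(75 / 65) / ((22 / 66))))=3270093207240704 / 433680625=7540325.80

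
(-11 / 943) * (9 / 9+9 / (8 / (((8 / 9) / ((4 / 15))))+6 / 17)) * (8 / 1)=-4884 / 12259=-0.40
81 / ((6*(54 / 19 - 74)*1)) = -513 / 2704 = -0.19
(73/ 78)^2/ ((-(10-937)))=0.00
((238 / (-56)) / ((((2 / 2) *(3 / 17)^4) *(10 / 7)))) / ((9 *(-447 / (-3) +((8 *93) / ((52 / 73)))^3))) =-21835980803 / 72995315405869800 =-0.00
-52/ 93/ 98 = -26/ 4557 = -0.01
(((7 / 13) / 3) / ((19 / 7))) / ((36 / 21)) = 343 / 8892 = 0.04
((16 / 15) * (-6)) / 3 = -2.13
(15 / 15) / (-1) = -1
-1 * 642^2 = -412164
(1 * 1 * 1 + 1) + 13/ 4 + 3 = 33/ 4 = 8.25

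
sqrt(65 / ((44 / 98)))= 7*sqrt(1430) / 22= 12.03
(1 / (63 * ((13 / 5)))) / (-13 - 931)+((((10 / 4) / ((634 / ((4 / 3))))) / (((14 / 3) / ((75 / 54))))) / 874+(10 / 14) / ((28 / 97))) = 2.47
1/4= 0.25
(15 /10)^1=3 /2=1.50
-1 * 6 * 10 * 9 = -540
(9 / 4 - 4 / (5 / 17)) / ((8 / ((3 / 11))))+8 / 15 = 773 / 5280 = 0.15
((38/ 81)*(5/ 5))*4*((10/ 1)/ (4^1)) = 380/ 81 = 4.69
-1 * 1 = -1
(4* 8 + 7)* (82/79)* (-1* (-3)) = 9594/79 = 121.44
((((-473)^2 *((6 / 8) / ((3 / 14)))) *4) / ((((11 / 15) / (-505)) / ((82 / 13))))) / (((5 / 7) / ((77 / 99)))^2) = -5662197559172 / 351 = -16131616977.70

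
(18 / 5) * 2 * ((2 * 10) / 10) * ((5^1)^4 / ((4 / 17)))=38250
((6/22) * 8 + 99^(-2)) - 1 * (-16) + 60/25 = 1008617/49005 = 20.58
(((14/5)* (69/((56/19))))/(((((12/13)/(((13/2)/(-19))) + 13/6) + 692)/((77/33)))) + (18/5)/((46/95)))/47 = 1234635789/7579420690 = 0.16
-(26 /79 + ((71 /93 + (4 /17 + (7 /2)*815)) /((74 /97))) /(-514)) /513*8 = 66014417237 /609271935183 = 0.11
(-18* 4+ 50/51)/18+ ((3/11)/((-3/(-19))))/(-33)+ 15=611047/55539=11.00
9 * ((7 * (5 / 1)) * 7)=2205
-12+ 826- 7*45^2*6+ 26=-84210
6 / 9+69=209 / 3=69.67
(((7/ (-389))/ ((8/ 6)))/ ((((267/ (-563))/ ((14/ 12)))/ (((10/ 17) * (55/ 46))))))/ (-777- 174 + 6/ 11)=-16690135/ 679331323224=-0.00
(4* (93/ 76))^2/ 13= 8649/ 4693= 1.84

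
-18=-18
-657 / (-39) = 219 / 13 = 16.85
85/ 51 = 5/ 3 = 1.67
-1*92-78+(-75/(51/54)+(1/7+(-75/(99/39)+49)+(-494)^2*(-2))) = -639187075/1309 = -488301.81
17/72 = 0.24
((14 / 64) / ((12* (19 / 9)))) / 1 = 21 / 2432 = 0.01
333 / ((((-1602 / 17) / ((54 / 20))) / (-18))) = 152847 / 890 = 171.74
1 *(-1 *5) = -5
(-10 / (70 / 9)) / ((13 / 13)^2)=-9 / 7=-1.29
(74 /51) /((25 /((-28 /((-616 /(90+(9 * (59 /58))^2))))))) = 7211559 /15726700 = 0.46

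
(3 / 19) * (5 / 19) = 15 / 361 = 0.04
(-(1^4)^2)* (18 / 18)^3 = -1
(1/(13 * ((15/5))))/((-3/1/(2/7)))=-2/819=-0.00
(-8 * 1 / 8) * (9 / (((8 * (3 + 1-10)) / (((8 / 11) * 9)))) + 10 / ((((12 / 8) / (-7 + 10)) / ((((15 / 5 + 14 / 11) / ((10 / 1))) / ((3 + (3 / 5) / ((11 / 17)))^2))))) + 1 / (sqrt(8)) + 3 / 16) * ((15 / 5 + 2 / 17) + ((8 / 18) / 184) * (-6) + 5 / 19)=9351040975 / 5719022496-75025 * sqrt(2) / 89148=0.44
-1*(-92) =92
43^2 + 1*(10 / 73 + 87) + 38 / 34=2404133 / 1241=1937.25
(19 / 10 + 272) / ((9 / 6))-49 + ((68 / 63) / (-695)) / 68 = 1169935 / 8757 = 133.60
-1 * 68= -68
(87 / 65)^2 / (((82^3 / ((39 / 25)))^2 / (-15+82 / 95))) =-91486503 / 451259902895000000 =-0.00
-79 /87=-0.91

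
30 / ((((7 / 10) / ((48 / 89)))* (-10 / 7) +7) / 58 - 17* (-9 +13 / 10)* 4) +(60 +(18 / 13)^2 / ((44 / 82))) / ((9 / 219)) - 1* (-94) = 22238207859876 / 13551639673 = 1641.00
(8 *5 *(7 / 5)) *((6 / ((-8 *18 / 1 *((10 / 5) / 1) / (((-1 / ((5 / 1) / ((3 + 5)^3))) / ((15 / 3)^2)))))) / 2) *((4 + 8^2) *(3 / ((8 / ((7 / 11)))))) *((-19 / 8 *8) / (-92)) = 253232 / 31625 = 8.01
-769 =-769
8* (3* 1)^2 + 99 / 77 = 513 / 7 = 73.29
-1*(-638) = 638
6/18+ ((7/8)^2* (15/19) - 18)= -62243/3648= -17.06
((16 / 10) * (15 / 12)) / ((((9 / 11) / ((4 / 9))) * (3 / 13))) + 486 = 119242 / 243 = 490.71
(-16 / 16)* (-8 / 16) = 1 / 2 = 0.50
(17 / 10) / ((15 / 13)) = 221 / 150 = 1.47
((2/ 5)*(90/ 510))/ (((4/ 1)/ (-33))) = -99/ 170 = -0.58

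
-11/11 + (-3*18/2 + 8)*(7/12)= -145/12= -12.08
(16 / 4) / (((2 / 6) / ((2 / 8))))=3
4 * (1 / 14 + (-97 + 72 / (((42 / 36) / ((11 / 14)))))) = -9494 / 49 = -193.76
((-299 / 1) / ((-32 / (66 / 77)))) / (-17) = -897 / 1904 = -0.47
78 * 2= 156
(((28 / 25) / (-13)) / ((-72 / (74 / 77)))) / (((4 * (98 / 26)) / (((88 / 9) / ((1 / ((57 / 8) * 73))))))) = 51319 / 132300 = 0.39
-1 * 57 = -57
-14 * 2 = -28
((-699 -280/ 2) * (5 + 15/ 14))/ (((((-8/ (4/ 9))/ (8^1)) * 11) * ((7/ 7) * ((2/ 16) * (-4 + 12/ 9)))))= -142630/ 231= -617.45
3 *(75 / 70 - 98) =-4071 / 14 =-290.79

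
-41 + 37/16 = -619/16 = -38.69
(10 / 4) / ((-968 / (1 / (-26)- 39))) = 5075 / 50336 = 0.10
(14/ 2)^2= 49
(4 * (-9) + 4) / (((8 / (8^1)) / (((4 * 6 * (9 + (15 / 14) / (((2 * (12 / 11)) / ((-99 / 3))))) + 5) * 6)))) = 225696 / 7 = 32242.29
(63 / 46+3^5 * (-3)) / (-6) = 11157 / 92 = 121.27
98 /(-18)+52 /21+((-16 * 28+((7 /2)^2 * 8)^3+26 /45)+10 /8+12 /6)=395112841 /420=940744.86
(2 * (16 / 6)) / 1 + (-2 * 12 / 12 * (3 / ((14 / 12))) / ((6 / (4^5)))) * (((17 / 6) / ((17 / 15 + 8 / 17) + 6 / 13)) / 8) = -20873456 / 143787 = -145.17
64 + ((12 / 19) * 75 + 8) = 2268 / 19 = 119.37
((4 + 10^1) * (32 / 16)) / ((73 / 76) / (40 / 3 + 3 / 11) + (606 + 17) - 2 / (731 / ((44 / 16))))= 698450032 / 15542086509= 0.04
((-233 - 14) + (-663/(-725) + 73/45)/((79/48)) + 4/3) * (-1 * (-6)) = -83893686/57275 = -1464.75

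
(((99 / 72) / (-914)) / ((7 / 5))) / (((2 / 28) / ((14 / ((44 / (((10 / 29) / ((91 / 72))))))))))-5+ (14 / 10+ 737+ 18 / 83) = 52453464964 / 71499935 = 733.62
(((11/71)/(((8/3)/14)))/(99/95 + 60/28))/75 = 10241/3007560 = 0.00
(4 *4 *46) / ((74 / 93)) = 34224 / 37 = 924.97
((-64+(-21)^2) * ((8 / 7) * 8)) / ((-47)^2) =24128 / 15463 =1.56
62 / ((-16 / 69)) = -2139 / 8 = -267.38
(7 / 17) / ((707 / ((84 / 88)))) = 0.00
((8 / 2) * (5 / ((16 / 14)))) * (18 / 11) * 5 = 1575 / 11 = 143.18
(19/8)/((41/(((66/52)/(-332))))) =-627/2831296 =-0.00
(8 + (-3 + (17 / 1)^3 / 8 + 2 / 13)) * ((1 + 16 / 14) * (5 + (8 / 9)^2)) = 21575675 / 2808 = 7683.64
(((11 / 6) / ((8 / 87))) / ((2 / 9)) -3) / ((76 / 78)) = 108225 / 1216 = 89.00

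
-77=-77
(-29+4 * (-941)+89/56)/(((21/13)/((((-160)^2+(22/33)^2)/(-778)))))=17665247483/228732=77231.20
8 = 8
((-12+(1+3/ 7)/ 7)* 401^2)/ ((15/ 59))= -5483635702/ 735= -7460728.85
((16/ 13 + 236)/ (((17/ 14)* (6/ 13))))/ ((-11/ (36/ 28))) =-9252/ 187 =-49.48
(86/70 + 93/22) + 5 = 8051/770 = 10.46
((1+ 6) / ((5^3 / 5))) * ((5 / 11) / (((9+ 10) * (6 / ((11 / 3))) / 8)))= 28 / 855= 0.03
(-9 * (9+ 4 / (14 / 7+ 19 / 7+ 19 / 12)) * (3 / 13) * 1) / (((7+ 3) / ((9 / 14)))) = -1.29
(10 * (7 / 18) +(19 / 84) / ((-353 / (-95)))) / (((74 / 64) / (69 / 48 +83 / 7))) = 523167595 / 11519802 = 45.41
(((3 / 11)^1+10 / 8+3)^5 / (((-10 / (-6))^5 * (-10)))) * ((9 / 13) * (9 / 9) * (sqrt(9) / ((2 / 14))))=-14332879835081073 / 66997216000000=-213.93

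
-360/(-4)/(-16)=-45/8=-5.62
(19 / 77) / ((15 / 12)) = 76 / 385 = 0.20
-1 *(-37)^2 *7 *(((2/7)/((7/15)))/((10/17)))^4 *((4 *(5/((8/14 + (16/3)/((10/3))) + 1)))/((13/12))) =-100124974800/1529437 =-65465.25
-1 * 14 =-14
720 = 720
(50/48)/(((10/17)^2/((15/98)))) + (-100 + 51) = -152219/3136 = -48.54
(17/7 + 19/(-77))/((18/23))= 92/33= 2.79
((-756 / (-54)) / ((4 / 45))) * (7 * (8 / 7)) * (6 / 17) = 7560 / 17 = 444.71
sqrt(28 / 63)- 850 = -849.33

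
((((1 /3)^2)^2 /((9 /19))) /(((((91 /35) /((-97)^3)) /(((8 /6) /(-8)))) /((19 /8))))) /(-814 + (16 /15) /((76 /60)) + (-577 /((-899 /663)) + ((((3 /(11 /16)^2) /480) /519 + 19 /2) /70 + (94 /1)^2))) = 103080193198514060375 /240477759134505444708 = 0.43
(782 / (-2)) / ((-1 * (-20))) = -391 / 20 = -19.55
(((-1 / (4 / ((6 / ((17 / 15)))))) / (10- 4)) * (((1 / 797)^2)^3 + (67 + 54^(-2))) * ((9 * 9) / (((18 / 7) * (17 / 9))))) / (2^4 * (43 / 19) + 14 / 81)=-899083200923696268040075515 / 132720876888462693229104448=-6.77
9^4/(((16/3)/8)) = 19683/2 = 9841.50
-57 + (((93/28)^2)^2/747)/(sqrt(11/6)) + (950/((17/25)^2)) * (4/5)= 8311689 * sqrt(66)/561180928 + 458527/289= 1586.72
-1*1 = -1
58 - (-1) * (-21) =37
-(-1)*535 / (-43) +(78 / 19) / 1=-6811 / 817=-8.34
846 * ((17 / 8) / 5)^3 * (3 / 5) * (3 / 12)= 6234597 / 640000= 9.74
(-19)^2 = 361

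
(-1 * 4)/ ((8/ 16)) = -8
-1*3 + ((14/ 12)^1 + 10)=8.17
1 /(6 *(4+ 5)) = 1 /54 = 0.02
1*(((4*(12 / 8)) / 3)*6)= 12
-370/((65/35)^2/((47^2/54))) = -20024585/4563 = -4388.47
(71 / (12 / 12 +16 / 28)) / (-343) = -71 / 539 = -0.13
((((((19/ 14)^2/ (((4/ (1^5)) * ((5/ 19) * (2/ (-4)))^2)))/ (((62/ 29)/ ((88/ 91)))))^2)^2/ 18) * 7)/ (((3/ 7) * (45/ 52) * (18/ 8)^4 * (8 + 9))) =1529291618948921388539078794445312/ 30339785369079622468492154296875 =50.41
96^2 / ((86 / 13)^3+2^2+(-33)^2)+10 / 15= 7.33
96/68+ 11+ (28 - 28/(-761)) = 523283/12937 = 40.45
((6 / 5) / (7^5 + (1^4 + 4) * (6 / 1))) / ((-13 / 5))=-6 / 218881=-0.00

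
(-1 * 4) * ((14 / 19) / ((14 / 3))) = -12 / 19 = -0.63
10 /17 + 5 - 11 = -92 /17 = -5.41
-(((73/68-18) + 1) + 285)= -18297/68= -269.07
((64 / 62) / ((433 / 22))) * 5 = 3520 / 13423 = 0.26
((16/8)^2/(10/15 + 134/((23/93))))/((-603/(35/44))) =-805/82762152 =-0.00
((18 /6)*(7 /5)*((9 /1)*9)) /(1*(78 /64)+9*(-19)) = -18144 /9055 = -2.00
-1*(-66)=66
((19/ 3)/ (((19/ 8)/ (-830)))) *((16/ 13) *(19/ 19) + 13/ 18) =-1517240/ 351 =-4322.62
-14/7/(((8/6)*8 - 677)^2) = -0.00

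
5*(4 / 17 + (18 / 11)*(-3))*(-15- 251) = 1162420 / 187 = 6216.15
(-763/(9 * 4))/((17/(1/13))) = -763/7956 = -0.10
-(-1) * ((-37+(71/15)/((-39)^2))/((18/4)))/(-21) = 1688168/4312035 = 0.39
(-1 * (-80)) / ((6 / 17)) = 680 / 3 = 226.67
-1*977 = -977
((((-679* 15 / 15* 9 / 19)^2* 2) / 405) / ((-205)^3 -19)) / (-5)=461041 / 38875837300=0.00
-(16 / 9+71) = -655 / 9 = -72.78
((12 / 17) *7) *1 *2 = 168 / 17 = 9.88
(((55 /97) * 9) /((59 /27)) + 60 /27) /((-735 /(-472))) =53656 /18333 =2.93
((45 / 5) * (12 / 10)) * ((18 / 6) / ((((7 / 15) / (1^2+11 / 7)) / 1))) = 8748 / 49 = 178.53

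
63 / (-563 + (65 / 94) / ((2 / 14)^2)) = -1974 / 16579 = -0.12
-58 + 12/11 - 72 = -1418/11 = -128.91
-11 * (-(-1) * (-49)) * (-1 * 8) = -4312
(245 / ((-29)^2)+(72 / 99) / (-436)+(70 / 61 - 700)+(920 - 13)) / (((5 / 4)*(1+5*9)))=25641901352 / 7073638385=3.62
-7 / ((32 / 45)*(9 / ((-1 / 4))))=35 / 128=0.27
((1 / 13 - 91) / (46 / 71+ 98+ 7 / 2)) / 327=-55948 / 20553585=-0.00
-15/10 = -3/2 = -1.50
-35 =-35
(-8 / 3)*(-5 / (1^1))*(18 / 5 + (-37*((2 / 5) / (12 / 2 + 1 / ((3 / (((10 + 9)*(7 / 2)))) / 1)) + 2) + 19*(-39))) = -5488616 / 507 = -10825.67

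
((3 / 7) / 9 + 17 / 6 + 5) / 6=1.31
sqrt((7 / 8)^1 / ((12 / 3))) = 0.47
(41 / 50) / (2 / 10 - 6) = -41 / 290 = -0.14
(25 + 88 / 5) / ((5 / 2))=17.04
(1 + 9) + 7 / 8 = 87 / 8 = 10.88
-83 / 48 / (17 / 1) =-0.10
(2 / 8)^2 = 1 / 16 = 0.06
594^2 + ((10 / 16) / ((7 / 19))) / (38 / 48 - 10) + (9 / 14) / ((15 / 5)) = 1091674677 / 3094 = 352836.03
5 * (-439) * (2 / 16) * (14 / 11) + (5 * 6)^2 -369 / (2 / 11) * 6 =-511553 / 44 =-11626.20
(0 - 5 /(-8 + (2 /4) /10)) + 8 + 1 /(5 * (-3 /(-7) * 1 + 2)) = 117733 /13515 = 8.71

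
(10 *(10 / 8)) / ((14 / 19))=475 / 28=16.96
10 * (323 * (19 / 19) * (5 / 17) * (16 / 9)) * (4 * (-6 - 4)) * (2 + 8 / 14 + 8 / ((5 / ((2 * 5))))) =-1254603.17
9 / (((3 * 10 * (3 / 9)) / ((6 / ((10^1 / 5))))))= 27 / 10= 2.70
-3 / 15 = -1 / 5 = -0.20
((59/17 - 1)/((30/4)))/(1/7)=196/85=2.31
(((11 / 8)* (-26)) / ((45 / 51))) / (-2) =2431 / 120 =20.26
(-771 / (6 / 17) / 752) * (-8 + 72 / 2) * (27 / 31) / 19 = -825741 / 221464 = -3.73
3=3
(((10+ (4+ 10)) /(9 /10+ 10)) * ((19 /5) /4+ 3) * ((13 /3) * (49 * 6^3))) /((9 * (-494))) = -185808 /2071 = -89.72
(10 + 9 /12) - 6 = 19 /4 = 4.75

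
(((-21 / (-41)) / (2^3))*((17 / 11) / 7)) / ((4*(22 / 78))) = 1989 / 158752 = 0.01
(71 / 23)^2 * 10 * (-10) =-504100 / 529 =-952.93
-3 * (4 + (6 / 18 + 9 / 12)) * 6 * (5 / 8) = -915 / 16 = -57.19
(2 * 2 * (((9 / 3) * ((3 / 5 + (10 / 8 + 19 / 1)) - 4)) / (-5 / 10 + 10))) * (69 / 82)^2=4813371 / 319390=15.07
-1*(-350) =350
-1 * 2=-2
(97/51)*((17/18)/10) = 97/540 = 0.18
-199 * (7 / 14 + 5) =-2189 / 2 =-1094.50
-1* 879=-879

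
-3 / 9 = -1 / 3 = -0.33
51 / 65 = 0.78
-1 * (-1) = 1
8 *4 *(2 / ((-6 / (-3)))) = 32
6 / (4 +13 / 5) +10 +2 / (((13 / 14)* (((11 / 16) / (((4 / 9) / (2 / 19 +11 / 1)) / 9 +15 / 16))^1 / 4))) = 55511032 / 2444013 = 22.71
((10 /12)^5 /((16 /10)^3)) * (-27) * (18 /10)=-78125 /16384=-4.77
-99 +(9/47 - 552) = -30588/47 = -650.81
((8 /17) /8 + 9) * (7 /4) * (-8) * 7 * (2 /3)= -591.84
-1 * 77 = -77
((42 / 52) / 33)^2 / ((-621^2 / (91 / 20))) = -343 / 48529063440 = -0.00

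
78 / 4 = 19.50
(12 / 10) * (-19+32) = 78 / 5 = 15.60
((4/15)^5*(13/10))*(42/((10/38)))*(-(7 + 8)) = -1770496/421875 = -4.20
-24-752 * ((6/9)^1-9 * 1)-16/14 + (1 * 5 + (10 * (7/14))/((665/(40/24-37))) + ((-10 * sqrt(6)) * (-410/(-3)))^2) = 1491317419/133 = 11212912.92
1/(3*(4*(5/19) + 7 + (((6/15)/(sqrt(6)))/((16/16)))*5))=2907/69505-361*sqrt(6)/208515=0.04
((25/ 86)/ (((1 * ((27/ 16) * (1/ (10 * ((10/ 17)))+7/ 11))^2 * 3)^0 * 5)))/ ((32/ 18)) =45/ 1376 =0.03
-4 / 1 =-4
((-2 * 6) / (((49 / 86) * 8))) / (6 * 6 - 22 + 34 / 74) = -4773 / 26215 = -0.18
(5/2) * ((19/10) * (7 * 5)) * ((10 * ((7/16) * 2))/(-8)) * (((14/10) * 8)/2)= -32585/32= -1018.28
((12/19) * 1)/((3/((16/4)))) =16/19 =0.84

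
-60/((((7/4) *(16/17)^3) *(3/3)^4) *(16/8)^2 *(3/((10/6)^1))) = -122825/21504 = -5.71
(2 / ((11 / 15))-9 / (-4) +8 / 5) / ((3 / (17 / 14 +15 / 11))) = 574459 / 101640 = 5.65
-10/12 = -5/6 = -0.83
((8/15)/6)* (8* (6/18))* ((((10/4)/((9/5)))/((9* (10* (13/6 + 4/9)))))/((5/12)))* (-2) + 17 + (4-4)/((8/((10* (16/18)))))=16.99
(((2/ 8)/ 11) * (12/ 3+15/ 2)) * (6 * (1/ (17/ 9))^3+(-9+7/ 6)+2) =-3351353/ 2594064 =-1.29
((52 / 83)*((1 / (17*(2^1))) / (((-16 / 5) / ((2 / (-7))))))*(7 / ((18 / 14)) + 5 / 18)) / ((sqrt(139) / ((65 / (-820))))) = -87035*sqrt(139) / 16211238624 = -0.00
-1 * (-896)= 896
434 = 434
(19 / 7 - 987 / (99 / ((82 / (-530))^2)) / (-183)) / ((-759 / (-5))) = 8061558068 / 450636732315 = 0.02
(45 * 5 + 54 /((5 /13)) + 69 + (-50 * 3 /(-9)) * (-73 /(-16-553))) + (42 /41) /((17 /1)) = 436.60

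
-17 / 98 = -0.17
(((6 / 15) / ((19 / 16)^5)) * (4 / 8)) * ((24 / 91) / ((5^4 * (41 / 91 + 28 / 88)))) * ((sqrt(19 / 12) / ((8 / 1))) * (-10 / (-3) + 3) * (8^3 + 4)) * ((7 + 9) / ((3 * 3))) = 31742492672 * sqrt(57) / 5640863034375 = 0.04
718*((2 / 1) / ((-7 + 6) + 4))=1436 / 3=478.67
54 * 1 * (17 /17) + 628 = 682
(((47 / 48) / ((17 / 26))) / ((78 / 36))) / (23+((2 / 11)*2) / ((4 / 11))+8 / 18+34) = 423 / 35768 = 0.01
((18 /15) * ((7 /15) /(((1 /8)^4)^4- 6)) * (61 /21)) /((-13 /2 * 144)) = 4292493394837504 /14819657523816029625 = 0.00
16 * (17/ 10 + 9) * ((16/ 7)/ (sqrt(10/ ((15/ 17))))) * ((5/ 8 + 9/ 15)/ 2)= 2996 * sqrt(102)/ 425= 71.20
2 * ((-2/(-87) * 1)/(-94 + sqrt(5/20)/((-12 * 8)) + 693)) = 256/3335203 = 0.00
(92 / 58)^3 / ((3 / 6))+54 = 1511678 / 24389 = 61.98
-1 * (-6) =6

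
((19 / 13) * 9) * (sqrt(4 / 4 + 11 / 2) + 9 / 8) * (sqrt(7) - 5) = -113.79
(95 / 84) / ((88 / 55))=475 / 672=0.71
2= 2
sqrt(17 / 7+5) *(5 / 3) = 10 *sqrt(91) / 21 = 4.54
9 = 9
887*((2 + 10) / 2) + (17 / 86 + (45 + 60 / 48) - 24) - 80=905485 / 172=5264.45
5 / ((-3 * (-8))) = 5 / 24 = 0.21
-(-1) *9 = 9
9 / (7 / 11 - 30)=-99 / 323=-0.31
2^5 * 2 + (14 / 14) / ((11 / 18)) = 65.64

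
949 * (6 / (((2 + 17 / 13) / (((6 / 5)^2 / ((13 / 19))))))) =3894696 / 1075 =3622.97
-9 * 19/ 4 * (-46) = 3933/ 2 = 1966.50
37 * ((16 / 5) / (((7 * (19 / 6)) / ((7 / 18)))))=592 / 285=2.08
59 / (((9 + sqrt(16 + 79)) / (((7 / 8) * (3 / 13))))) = -1593 / 208 + 177 * sqrt(95) / 208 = 0.64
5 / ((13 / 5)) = 25 / 13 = 1.92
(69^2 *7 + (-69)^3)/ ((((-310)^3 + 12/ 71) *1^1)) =10478961/ 1057580494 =0.01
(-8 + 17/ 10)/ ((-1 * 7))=9/ 10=0.90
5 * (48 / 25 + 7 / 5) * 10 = 166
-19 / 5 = -3.80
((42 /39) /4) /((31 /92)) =322 /403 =0.80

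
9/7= 1.29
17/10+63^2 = 39707/10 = 3970.70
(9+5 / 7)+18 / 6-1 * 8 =33 / 7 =4.71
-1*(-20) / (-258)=-10 / 129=-0.08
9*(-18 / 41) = -162 / 41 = -3.95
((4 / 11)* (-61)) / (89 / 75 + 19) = -9150 / 8327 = -1.10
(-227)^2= 51529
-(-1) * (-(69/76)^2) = -4761/5776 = -0.82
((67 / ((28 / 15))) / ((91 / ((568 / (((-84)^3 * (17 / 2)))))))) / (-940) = 4757 / 100554801984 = 0.00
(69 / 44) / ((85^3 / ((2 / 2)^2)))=69 / 27021500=0.00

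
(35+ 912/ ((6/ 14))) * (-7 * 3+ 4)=-36771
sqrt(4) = 2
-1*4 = -4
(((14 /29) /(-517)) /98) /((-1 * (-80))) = -1 /8396080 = -0.00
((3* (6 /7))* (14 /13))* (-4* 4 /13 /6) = -96 /169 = -0.57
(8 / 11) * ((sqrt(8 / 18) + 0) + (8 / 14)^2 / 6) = 848 / 1617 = 0.52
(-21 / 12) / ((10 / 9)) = -63 / 40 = -1.58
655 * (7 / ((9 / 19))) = 87115 / 9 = 9679.44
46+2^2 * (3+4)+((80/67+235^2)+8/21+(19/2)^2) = 311739563/5628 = 55390.82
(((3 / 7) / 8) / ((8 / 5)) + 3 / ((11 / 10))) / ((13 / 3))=40815 / 64064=0.64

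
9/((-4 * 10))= -9/40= -0.22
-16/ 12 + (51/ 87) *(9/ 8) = -469/ 696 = -0.67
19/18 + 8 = 163/18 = 9.06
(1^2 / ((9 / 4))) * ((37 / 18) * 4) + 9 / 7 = 2801 / 567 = 4.94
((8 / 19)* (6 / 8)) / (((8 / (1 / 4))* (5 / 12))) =9 / 380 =0.02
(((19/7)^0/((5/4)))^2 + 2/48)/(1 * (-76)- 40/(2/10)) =-409/165600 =-0.00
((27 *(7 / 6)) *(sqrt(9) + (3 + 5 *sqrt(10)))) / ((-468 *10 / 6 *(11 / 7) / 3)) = -441 *sqrt(10) / 1144 - 1323 / 2860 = -1.68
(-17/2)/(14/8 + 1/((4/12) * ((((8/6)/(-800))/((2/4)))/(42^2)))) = 34/6350393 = 0.00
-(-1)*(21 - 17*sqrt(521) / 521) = 21 - 17*sqrt(521) / 521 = 20.26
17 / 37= 0.46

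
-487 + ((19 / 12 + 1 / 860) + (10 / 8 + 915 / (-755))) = -189093337 / 389580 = -485.38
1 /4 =0.25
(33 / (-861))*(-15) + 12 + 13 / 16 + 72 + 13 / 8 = 399561 / 4592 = 87.01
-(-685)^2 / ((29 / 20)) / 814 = -4692250 / 11803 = -397.55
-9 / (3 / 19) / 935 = -57 / 935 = -0.06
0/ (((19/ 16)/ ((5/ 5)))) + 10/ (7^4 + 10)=10/ 2411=0.00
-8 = -8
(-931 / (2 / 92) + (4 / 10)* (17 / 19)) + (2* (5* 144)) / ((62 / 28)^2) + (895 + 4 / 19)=-3801225951 / 91295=-41636.74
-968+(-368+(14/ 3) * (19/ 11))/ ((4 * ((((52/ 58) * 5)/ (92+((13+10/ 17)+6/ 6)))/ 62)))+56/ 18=-14617393618/ 109395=-133620.31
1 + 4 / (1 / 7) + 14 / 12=181 / 6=30.17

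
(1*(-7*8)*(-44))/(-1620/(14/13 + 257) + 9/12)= -6613376/14835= -445.80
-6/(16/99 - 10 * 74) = 297/36622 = 0.01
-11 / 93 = -0.12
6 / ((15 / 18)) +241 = 1241 / 5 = 248.20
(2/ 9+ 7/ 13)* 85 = 7565/ 117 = 64.66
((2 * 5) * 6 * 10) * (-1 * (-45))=27000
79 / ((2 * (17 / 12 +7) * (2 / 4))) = 948 / 101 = 9.39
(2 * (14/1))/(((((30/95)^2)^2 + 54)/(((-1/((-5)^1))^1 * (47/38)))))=0.13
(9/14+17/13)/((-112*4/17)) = -6035/81536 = -0.07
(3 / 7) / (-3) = -1 / 7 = -0.14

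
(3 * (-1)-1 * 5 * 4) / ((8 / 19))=-437 / 8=-54.62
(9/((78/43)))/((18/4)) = 43/39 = 1.10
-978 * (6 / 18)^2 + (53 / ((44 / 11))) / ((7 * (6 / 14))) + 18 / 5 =-2013 / 20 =-100.65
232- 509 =-277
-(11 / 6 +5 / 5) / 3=-17 / 18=-0.94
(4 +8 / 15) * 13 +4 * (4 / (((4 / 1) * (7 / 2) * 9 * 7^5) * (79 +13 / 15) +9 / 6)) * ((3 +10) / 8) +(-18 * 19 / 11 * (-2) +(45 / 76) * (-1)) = 77460448145497 / 642702374820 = 120.52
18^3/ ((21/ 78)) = 151632/ 7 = 21661.71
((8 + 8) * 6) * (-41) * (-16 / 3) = 20992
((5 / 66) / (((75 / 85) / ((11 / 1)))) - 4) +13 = 179 / 18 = 9.94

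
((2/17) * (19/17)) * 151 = 5738/289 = 19.85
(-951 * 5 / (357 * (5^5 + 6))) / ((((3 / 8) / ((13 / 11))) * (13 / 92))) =-1166560 / 12295437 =-0.09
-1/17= -0.06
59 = 59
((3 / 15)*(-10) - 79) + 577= 496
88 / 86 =44 / 43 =1.02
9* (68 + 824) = 8028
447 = 447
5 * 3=15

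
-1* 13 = -13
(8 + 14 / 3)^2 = 1444 / 9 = 160.44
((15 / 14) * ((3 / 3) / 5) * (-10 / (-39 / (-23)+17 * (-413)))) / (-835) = -69 / 188728036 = -0.00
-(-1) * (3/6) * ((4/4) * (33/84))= 11/56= 0.20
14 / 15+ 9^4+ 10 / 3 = 98479 / 15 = 6565.27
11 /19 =0.58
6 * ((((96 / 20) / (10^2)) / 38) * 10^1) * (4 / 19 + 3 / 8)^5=50256535041 / 9634996428800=0.01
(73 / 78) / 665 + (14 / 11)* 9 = 6536423 / 570570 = 11.46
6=6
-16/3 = -5.33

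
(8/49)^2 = 64/2401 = 0.03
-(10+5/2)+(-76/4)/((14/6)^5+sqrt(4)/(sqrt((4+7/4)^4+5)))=-676290136457741/52939776005302+11967264 * sqrt(281121)/26469888002651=-12.77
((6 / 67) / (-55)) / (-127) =6 / 467995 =0.00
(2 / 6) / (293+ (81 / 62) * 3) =62 / 55227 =0.00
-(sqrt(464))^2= -464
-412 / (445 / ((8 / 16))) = -206 / 445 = -0.46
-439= -439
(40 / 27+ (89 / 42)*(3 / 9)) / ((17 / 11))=9097 / 6426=1.42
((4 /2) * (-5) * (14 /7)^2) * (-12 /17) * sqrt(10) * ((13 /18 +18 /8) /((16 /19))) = 10165 * sqrt(10) /102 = 315.14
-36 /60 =-3 /5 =-0.60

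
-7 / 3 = -2.33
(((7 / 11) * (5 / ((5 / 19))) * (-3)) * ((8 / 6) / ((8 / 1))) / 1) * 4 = -266 / 11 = -24.18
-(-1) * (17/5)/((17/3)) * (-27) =-81/5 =-16.20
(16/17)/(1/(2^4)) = 15.06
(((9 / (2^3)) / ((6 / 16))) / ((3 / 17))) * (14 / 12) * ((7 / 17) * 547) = 26803 / 6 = 4467.17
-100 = -100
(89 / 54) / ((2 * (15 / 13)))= 1157 / 1620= 0.71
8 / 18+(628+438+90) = 10408 / 9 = 1156.44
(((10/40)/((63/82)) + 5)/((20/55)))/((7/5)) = 36905/3528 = 10.46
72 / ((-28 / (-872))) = 15696 / 7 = 2242.29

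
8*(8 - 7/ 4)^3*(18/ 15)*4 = 9375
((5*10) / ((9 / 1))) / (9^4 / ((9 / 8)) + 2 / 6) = 50 / 52491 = 0.00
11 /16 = 0.69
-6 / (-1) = 6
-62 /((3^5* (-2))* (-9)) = -31 /2187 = -0.01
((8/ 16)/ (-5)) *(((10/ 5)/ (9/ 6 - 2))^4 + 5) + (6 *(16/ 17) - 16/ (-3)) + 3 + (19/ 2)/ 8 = -44603/ 4080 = -10.93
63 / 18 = 7 / 2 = 3.50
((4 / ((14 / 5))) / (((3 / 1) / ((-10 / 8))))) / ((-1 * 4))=25 / 168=0.15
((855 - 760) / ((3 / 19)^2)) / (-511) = -34295 / 4599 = -7.46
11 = 11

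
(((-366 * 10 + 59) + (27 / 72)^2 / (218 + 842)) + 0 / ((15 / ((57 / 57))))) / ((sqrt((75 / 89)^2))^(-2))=-274828309875 / 107472128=-2557.21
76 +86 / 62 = 2399 / 31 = 77.39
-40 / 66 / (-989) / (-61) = -20 / 1990857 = -0.00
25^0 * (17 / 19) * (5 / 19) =85 / 361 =0.24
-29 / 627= -0.05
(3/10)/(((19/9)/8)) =108/95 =1.14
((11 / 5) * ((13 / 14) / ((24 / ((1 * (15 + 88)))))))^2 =216943441 / 2822400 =76.86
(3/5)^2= 9/25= 0.36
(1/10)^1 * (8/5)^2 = 32/125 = 0.26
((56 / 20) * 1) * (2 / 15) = 0.37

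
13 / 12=1.08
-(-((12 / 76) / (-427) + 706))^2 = -32807406450625 / 65820769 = -498435.48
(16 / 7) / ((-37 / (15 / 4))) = -60 / 259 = -0.23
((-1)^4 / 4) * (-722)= -361 / 2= -180.50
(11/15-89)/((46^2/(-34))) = 11254/7935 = 1.42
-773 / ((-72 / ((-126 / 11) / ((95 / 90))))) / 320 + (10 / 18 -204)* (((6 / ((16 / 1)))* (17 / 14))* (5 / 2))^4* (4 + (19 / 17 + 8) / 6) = -9925328703929691 / 5261848739840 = -1886.28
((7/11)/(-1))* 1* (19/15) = -133/165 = -0.81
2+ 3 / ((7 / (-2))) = 1.14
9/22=0.41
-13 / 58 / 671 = -13 / 38918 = -0.00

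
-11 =-11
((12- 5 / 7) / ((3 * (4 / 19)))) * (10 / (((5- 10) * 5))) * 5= -1501 / 42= -35.74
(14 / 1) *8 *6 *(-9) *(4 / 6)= -4032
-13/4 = -3.25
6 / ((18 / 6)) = 2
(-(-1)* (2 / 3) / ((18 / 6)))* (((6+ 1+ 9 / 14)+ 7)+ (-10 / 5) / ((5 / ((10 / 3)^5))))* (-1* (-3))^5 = -510185 / 63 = -8098.17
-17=-17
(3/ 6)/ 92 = 1/ 184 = 0.01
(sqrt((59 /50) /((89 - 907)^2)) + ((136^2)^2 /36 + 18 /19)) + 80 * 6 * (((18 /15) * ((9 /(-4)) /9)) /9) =sqrt(118) /8180 + 1624982002 /171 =9502818.73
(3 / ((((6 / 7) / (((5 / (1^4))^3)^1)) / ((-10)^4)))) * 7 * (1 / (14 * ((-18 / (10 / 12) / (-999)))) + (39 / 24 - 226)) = -6770312500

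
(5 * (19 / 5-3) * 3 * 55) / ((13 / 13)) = 660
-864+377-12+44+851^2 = 723746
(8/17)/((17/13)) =104/289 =0.36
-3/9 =-1/3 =-0.33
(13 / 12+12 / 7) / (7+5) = 235 / 1008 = 0.23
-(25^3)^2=-244140625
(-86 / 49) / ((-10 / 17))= 731 / 245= 2.98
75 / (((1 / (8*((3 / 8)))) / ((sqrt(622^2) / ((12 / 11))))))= 256575 / 2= 128287.50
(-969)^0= 1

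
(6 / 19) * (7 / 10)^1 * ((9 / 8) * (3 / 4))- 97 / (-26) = 154811 / 39520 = 3.92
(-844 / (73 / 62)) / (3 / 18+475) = -313968 / 208123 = -1.51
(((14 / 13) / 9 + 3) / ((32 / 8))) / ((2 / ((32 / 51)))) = 1460 / 5967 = 0.24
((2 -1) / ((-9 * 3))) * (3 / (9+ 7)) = -1 / 144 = -0.01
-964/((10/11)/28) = -148456/5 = -29691.20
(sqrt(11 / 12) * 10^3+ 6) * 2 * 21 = 40463.94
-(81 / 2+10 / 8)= -167 / 4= -41.75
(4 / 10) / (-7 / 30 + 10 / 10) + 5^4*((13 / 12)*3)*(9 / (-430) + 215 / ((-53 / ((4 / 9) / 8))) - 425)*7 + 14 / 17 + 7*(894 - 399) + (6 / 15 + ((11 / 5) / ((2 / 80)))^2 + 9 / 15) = -96803159412383 / 16039602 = -6035259.44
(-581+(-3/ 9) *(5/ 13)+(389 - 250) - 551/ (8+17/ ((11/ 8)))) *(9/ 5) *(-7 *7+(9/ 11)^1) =651710949/ 16016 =40691.24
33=33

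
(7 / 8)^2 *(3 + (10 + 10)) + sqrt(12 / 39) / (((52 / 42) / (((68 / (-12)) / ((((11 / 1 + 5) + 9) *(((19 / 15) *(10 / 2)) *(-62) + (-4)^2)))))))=357 *sqrt(13) / 4774250 + 1127 / 64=17.61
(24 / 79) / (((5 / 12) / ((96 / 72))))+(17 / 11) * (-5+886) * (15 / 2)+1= 88755863 / 8690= 10213.56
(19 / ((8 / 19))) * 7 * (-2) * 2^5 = -20216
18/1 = 18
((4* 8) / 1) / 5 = 32 / 5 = 6.40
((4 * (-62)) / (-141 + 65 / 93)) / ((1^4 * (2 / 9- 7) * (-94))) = 0.00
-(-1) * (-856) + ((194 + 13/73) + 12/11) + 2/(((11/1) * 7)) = -3713823/5621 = -660.71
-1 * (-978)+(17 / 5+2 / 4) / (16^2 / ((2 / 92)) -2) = 115149759 / 117740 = 978.00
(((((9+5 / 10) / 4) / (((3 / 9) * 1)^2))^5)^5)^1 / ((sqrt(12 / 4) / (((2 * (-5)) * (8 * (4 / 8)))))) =-111365714926680734524011160842118969638719424650593457085 * sqrt(3) / 4722366482869645213696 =-40846274251258115647235520000000000.00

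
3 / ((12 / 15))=15 / 4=3.75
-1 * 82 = -82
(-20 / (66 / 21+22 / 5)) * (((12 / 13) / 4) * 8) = -700 / 143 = -4.90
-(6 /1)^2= -36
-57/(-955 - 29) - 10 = -3261/328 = -9.94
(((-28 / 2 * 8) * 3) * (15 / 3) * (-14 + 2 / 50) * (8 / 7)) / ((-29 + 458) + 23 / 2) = 268032 / 4405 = 60.85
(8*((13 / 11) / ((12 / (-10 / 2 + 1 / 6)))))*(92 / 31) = -34684 / 3069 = -11.30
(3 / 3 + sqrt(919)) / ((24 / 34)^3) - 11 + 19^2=439.03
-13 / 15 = -0.87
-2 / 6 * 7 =-7 / 3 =-2.33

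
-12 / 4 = -3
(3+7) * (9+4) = 130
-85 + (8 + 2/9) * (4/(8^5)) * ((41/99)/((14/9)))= -482548243/5677056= -85.00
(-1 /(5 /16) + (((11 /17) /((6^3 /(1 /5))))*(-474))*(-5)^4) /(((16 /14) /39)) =-50315447 /8160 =-6166.11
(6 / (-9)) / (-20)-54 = -1619 / 30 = -53.97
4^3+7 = 71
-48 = -48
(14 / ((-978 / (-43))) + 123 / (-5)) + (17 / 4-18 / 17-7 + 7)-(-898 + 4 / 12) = 48596323 / 55420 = 876.87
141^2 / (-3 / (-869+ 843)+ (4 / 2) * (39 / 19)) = 3273738 / 695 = 4710.41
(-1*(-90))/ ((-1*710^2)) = -0.00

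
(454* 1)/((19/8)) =3632/19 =191.16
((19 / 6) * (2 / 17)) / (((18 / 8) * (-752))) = -19 / 86292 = -0.00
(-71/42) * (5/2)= -355/84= -4.23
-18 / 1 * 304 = -5472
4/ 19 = 0.21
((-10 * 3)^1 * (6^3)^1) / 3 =-2160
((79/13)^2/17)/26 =6241/74698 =0.08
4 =4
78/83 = 0.94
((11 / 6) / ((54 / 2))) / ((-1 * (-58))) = 11 / 9396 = 0.00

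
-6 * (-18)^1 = 108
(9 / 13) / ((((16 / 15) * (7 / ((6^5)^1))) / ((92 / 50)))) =603612 / 455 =1326.62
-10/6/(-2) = 5/6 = 0.83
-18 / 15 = -6 / 5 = -1.20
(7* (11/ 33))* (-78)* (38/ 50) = -3458/ 25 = -138.32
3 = 3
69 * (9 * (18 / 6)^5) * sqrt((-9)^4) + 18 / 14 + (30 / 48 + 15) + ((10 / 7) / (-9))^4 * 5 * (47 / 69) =106288130695175585 / 8695634472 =12223159.91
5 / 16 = 0.31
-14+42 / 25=-308 / 25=-12.32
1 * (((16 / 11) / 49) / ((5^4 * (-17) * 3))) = -16 / 17180625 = -0.00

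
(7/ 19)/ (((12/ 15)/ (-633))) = -22155/ 76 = -291.51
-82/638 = -41/319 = -0.13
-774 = -774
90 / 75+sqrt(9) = 21 / 5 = 4.20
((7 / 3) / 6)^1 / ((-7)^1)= -1 / 18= -0.06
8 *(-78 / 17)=-624 / 17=-36.71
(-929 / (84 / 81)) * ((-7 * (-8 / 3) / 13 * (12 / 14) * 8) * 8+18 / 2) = -4088529 / 52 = -78625.56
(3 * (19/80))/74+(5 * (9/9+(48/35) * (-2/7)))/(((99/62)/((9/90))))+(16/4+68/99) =4.89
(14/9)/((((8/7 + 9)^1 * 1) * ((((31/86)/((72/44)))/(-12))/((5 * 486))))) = -491520960/24211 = -20301.56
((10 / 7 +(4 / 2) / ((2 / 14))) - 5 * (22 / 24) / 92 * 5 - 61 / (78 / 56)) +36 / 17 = -45255185 / 1707888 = -26.50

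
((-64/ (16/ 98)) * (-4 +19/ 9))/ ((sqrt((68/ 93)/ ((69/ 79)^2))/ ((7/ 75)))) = 31556 * sqrt(1581)/ 17775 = 70.59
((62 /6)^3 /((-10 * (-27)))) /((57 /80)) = 238328 /41553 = 5.74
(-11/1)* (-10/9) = 110/9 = 12.22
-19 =-19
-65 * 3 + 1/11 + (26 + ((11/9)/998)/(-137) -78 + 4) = -242.91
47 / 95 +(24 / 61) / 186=89257 / 179645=0.50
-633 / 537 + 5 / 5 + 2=326 / 179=1.82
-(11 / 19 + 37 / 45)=-1198 / 855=-1.40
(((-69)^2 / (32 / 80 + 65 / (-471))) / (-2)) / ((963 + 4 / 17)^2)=-648062559 / 66177106250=-0.01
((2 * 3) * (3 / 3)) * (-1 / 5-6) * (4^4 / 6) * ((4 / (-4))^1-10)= 87296 / 5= 17459.20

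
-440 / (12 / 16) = -1760 / 3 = -586.67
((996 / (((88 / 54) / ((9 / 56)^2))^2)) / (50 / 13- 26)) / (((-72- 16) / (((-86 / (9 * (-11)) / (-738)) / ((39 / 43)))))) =-1006896987 / 6045144159617024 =-0.00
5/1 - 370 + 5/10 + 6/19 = -13839/38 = -364.18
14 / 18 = 7 / 9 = 0.78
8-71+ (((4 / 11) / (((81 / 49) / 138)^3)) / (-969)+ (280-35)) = -7622132602 / 209801097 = -36.33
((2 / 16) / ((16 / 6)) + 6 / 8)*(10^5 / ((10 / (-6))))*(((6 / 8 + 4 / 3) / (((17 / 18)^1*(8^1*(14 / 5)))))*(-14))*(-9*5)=-2966308.59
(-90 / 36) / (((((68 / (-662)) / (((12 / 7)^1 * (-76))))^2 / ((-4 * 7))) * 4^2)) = 14238547560 / 2023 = 7038332.95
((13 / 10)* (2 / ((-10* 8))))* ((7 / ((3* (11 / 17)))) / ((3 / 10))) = -1547 / 3960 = -0.39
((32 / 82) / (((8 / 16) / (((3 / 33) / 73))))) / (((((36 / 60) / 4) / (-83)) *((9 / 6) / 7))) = -743680 / 296307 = -2.51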